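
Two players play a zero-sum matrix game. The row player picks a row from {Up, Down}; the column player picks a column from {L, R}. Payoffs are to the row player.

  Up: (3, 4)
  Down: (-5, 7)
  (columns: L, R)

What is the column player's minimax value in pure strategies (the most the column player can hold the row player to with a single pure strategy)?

3

Column maxima: L → 3, R → 7.
The smallest of these is 3.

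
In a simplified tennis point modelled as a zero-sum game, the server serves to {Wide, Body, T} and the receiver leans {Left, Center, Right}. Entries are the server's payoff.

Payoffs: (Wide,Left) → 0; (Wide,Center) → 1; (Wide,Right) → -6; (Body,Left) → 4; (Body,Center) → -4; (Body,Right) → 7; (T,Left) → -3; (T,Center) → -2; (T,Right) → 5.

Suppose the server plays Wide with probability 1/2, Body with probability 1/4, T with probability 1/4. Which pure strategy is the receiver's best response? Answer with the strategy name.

If the receiver plays Left, the server's expected payoff is (1/2)·0 + (1/4)·4 + (1/4)·(-3) = 1/4.
If the receiver plays Center, the server's expected payoff is (1/2)·1 + (1/4)·(-4) + (1/4)·(-2) = -1.
If the receiver plays Right, the server's expected payoff is (1/2)·(-6) + (1/4)·7 + (1/4)·5 = 0.
The receiver minimizes the server's payoff; the smallest is -1, so the best response is Center.

Center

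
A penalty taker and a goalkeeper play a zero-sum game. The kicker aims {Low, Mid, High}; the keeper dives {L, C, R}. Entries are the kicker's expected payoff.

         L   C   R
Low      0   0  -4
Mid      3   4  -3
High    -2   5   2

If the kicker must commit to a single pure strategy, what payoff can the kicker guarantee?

Row minima: Low → -4, Mid → -3, High → -2.
The best of these is -2.

-2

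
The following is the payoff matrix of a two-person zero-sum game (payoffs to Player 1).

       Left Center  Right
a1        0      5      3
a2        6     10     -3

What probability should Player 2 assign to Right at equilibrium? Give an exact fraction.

1/2

Row minima: a1 → 0, a2 → -3; maximin = 0.
Column maxima: Left → 6, Center → 10, Right → 3; minimax = 3.
0 ≠ 3, so there is no saddle point; optimal play is mixed.
Center is strictly dominated by Left (it gives Player 1 strictly more in every row), so Player 2 never plays it.
On the remaining 2×2 (a1, a2 vs Left, Right):
Let Player 1 play a1 with probability p. Expected payoff against Left: 0p + 6(1−p) = −6p + 6; against Right: 3p + (-3)(1−p) = 6p − 3.
Setting these equal: −6p + 6 = 6p − 3 ⇒ −12p = -9 ⇒ p = 3/4, and the value is (-6)·(3/4) + 6 = 3/2.
For Player 2: with q = P(Left), equating a1's and a2's payoffs gives −3q + 3 = 9q − 3 ⇒ q = 1/2.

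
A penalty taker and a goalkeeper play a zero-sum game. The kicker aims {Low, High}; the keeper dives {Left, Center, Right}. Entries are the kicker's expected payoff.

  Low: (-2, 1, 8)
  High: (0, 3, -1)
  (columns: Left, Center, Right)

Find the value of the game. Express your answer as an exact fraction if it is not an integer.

Row minima: Low → -2, High → -1; maximin = -1.
Column maxima: Left → 0, Center → 3, Right → 8; minimax = 0.
-1 ≠ 0, so there is no saddle point; optimal play is mixed.
Center is strictly dominated by Left (it gives the kicker strictly more in every row), so the keeper never plays it.
On the remaining 2×2 (Low, High vs Left, Right):
Let the kicker play Low with probability p. Expected payoff against Left: (-2)p + 0(1−p) = −2p; against Right: 8p + (-1)(1−p) = 9p − 1.
Setting these equal: −2p = 9p − 1 ⇒ −11p = -1 ⇒ p = 1/11, and the value is (-2)·(1/11) = -2/11.
For the keeper: with q = P(Left), equating Low's and High's payoffs gives −10q + 8 = q − 1 ⇒ q = 9/11.

-2/11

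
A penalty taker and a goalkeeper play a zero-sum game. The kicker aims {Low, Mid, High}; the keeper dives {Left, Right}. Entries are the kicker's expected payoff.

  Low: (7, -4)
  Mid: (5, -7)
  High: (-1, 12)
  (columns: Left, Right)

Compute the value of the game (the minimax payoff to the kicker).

Row minima: Low → -4, Mid → -7, High → -1; maximin = -1.
Column maxima: Left → 7, Right → 12; minimax = 7.
-1 ≠ 7, so there is no saddle point; optimal play is mixed.
Mid is strictly dominated by Low, so the kicker never plays it.
On the remaining 2×2 (Low, High vs Left, Right):
Let the kicker play Low with probability p. Expected payoff against Left: 7p + (-1)(1−p) = 8p − 1; against Right: (-4)p + 12(1−p) = −16p + 12.
Setting these equal: 8p − 1 = −16p + 12 ⇒ 24p = 13 ⇒ p = 13/24, and the value is (8)·(13/24) − 1 = 10/3.
For the keeper: with q = P(Left), equating Low's and High's payoffs gives 11q − 4 = −13q + 12 ⇒ q = 2/3.

10/3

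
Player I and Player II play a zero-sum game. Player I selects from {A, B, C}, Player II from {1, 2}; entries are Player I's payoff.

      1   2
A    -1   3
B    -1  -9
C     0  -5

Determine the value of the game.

Row minima: A → -1, B → -9, C → -5; maximin = -1.
Column maxima: 1 → 0, 2 → 3; minimax = 0.
-1 ≠ 0, so there is no saddle point; optimal play is mixed.
B is strictly dominated by C, so Player I never plays it.
On the remaining 2×2 (A, C vs 1, 2):
Let Player I play A with probability p. Expected payoff against 1: (-1)p + 0(1−p) = −p; against 2: 3p + (-5)(1−p) = 8p − 5.
Setting these equal: −p = 8p − 5 ⇒ −9p = -5 ⇒ p = 5/9, and the value is (-1)·(5/9) = -5/9.
For Player II: with q = P(1), equating A's and C's payoffs gives −4q + 3 = 5q − 5 ⇒ q = 8/9.

-5/9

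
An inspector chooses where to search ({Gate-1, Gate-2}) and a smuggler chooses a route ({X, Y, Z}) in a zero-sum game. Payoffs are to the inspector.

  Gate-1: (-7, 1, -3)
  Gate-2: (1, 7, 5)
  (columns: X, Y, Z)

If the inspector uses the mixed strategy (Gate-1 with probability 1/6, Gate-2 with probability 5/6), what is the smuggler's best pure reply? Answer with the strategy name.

X

If the smuggler plays X, the inspector's expected payoff is (1/6)·(-7) + (5/6)·1 = -1/3.
If the smuggler plays Y, the inspector's expected payoff is (1/6)·1 + (5/6)·7 = 6.
If the smuggler plays Z, the inspector's expected payoff is (1/6)·(-3) + (5/6)·5 = 11/3.
The smuggler minimizes the inspector's payoff; the smallest is -1/3, so the best response is X.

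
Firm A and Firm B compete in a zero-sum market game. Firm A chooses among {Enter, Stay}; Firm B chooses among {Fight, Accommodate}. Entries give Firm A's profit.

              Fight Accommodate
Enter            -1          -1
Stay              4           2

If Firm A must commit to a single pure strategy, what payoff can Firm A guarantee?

Row minima: Enter → -1, Stay → 2.
The best of these is 2.

2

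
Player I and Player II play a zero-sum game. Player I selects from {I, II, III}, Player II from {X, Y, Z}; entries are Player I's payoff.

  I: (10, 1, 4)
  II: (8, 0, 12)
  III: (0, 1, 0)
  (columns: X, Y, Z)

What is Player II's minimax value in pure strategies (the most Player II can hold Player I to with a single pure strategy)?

1

Column maxima: X → 10, Y → 1, Z → 12.
The smallest of these is 1.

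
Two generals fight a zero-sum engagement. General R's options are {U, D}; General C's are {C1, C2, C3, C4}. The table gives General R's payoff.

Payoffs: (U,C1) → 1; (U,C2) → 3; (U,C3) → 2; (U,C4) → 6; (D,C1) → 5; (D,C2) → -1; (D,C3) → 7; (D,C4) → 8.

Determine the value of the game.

Row minima: U → 1, D → -1; maximin = 1.
Column maxima: C1 → 5, C2 → 3, C3 → 7, C4 → 8; minimax = 3.
1 ≠ 3, so there is no saddle point; optimal play is mixed.
C3 is strictly dominated by C1 (it gives General R strictly more in every row), so General C never plays it.
C4 is strictly dominated by C1 (it gives General R strictly more in every row), so General C never plays it.
On the remaining 2×2 (U, D vs C1, C2):
Let General R play U with probability p. Expected payoff against C1: 1p + 5(1−p) = −4p + 5; against C2: 3p + (-1)(1−p) = 4p − 1.
Setting these equal: −4p + 5 = 4p − 1 ⇒ −8p = -6 ⇒ p = 3/4, and the value is (-4)·(3/4) + 5 = 2.
For General C: with q = P(C1), equating U's and D's payoffs gives −2q + 3 = 6q − 1 ⇒ q = 1/2.

2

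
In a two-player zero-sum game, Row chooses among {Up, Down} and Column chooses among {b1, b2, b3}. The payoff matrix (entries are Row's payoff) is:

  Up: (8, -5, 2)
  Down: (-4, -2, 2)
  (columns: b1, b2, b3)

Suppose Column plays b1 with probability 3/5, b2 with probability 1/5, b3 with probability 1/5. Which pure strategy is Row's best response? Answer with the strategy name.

Expected payoff of Up: (3/5)·8 + (1/5)·(-5) + (1/5)·2 = 21/5.
Expected payoff of Down: (3/5)·(-4) + (1/5)·(-2) + (1/5)·2 = -12/5.
The largest is 21/5, so Row's best response is Up.

Up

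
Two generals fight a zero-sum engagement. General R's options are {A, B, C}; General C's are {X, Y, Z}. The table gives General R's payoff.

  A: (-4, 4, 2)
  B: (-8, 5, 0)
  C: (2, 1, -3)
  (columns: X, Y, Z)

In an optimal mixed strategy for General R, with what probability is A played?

Row minima: A → -4, B → -8, C → -3; maximin = -3.
Column maxima: X → 2, Y → 5, Z → 2; minimax = 2.
-3 ≠ 2, so there is no saddle point; optimal play is mixed.
Y is strictly dominated by Z (it gives General R strictly more in every row), so General C never plays it.
With Y eliminated, B is strictly dominated by A (A gives General R strictly more in every remaining column), so General R never plays it.
On the remaining 2×2 (A, C vs X, Z):
Let General R play A with probability p. Expected payoff against X: (-4)p + 2(1−p) = −6p + 2; against Z: 2p + (-3)(1−p) = 5p − 3.
Setting these equal: −6p + 2 = 5p − 3 ⇒ −11p = -5 ⇒ p = 5/11, and the value is (-6)·(5/11) + 2 = -8/11.
For General C: with q = P(X), equating A's and C's payoffs gives −6q + 2 = 5q − 3 ⇒ q = 5/11.

5/11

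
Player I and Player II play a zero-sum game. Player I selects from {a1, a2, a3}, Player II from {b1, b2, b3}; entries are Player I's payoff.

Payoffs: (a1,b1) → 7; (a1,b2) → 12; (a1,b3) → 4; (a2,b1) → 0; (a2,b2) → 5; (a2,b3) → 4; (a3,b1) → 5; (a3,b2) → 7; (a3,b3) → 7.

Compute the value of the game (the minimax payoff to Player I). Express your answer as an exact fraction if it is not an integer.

29/5

Row minima: a1 → 4, a2 → 0, a3 → 5; maximin = 5.
Column maxima: b1 → 7, b2 → 12, b3 → 7; minimax = 7.
5 ≠ 7, so there is no saddle point; optimal play is mixed.
a2 is strictly dominated by a3, so Player I never plays it.
b2 is strictly dominated by b1 (it gives Player I strictly more in every row), so Player II never plays it.
On the remaining 2×2 (a1, a3 vs b1, b3):
Let Player I play a1 with probability p. Expected payoff against b1: 7p + 5(1−p) = 2p + 5; against b3: 4p + 7(1−p) = −3p + 7.
Setting these equal: 2p + 5 = −3p + 7 ⇒ 5p = 2 ⇒ p = 2/5, and the value is (2)·(2/5) + 5 = 29/5.
For Player II: with q = P(b1), equating a1's and a3's payoffs gives 3q + 4 = −2q + 7 ⇒ q = 3/5.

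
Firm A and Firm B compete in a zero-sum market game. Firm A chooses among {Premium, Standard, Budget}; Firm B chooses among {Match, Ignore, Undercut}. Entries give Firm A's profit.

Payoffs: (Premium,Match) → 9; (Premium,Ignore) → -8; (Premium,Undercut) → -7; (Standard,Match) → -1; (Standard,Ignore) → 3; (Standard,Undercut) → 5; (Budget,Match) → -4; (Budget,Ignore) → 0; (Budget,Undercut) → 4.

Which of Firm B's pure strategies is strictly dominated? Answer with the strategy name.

Ignore holds Firm A's payoff strictly below Undercut in every row: -8 < -7, 3 < 5, 0 < 4.
So Undercut is strictly dominated for Firm B.

Undercut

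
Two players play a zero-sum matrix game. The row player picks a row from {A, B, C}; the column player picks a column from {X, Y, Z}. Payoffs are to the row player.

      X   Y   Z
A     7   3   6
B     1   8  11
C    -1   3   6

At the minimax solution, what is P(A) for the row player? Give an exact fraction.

Row minima: A → 3, B → 1, C → -1; maximin = 3.
Column maxima: X → 7, Y → 8, Z → 11; minimax = 7.
3 ≠ 7, so there is no saddle point; optimal play is mixed.
C is strictly dominated by B, so the row player never plays it.
Z is strictly dominated by Y (it gives the row player strictly more in every row), so the column player never plays it.
On the remaining 2×2 (A, B vs X, Y):
Let the row player play A with probability p. Expected payoff against X: 7p + 1(1−p) = 6p + 1; against Y: 3p + 8(1−p) = −5p + 8.
Setting these equal: 6p + 1 = −5p + 8 ⇒ 11p = 7 ⇒ p = 7/11, and the value is (6)·(7/11) + 1 = 53/11.
For the column player: with q = P(X), equating A's and B's payoffs gives 4q + 3 = −7q + 8 ⇒ q = 5/11.

7/11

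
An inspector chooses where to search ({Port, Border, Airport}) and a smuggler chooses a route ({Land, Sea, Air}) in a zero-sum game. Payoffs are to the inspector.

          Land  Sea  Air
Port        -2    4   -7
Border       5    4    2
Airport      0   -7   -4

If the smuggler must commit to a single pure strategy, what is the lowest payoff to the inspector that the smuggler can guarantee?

2

Column maxima: Land → 5, Sea → 4, Air → 2.
The smallest of these is 2.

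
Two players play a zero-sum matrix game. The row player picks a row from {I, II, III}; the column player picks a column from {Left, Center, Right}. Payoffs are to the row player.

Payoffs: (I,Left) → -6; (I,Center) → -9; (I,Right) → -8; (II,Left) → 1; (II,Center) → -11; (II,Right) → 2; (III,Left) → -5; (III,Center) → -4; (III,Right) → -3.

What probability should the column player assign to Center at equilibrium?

6/13

Row minima: I → -9, II → -11, III → -5; maximin = -5.
Column maxima: Left → 1, Center → -4, Right → 2; minimax = -4.
-5 ≠ -4, so there is no saddle point; optimal play is mixed.
I is strictly dominated by III, so the row player never plays it.
With I eliminated, Right is strictly dominated by Left (it gives the row player strictly more in every remaining row), so the column player never plays it.
On the remaining 2×2 (II, III vs Left, Center):
Let the row player play II with probability p. Expected payoff against Left: 1p + (-5)(1−p) = 6p − 5; against Center: (-11)p + (-4)(1−p) = −7p − 4.
Setting these equal: 6p − 5 = −7p − 4 ⇒ 13p = 1 ⇒ p = 1/13, and the value is (6)·(1/13) − 5 = -59/13.
For the column player: with q = P(Left), equating II's and III's payoffs gives 12q − 11 = −q − 4 ⇒ q = 7/13.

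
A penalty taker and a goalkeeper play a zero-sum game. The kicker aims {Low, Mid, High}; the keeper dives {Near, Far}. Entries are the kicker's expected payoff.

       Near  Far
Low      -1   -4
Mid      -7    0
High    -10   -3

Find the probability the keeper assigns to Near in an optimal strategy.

2/5

Row minima: Low → -4, Mid → -7, High → -10; maximin = -4.
Column maxima: Near → -1, Far → 0; minimax = -1.
-4 ≠ -1, so there is no saddle point; optimal play is mixed.
High is strictly dominated by Mid, so the kicker never plays it.
On the remaining 2×2 (Low, Mid vs Near, Far):
Let the kicker play Low with probability p. Expected payoff against Near: (-1)p + (-7)(1−p) = 6p − 7; against Far: (-4)p + 0(1−p) = −4p.
Setting these equal: 6p − 7 = −4p ⇒ 10p = 7 ⇒ p = 7/10, and the value is (6)·(7/10) − 7 = -14/5.
For the keeper: with q = P(Near), equating Low's and Mid's payoffs gives 3q − 4 = −7q ⇒ q = 2/5.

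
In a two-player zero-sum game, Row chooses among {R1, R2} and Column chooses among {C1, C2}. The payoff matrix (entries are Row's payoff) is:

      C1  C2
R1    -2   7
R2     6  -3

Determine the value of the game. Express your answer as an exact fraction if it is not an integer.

2

Row minima: R1 → -2, R2 → -3; maximin = -2.
Column maxima: C1 → 6, C2 → 7; minimax = 6.
-2 ≠ 6, so there is no saddle point; optimal play is mixed.
Let Row play R1 with probability p. Expected payoff against C1: (-2)p + 6(1−p) = −8p + 6; against C2: 7p + (-3)(1−p) = 10p − 3.
Setting these equal: −8p + 6 = 10p − 3 ⇒ −18p = -9 ⇒ p = 1/2, and the value is (-8)·(1/2) + 6 = 2.
For Column: with q = P(C1), equating R1's and R2's payoffs gives −9q + 7 = 9q − 3 ⇒ q = 5/9.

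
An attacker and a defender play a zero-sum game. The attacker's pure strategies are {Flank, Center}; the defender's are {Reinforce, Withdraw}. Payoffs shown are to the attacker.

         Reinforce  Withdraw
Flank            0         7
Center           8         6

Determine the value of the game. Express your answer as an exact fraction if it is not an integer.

56/9

Row minima: Flank → 0, Center → 6; maximin = 6.
Column maxima: Reinforce → 8, Withdraw → 7; minimax = 7.
6 ≠ 7, so there is no saddle point; optimal play is mixed.
Let the attacker play Flank with probability p. Expected payoff against Reinforce: 0p + 8(1−p) = −8p + 8; against Withdraw: 7p + 6(1−p) = p + 6.
Setting these equal: −8p + 8 = p + 6 ⇒ −9p = -2 ⇒ p = 2/9, and the value is (-8)·(2/9) + 8 = 56/9.
For the defender: with q = P(Reinforce), equating Flank's and Center's payoffs gives −7q + 7 = 2q + 6 ⇒ q = 1/9.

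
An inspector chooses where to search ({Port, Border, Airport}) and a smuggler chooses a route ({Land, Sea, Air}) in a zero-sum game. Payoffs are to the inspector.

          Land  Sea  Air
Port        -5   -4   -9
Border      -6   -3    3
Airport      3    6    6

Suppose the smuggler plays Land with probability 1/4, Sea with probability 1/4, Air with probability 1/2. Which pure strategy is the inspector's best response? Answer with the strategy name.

Airport

Expected payoff of Port: (1/4)·(-5) + (1/4)·(-4) + (1/2)·(-9) = -27/4.
Expected payoff of Border: (1/4)·(-6) + (1/4)·(-3) + (1/2)·3 = -3/4.
Expected payoff of Airport: (1/4)·3 + (1/4)·6 + (1/2)·6 = 21/4.
The largest is 21/4, so the inspector's best response is Airport.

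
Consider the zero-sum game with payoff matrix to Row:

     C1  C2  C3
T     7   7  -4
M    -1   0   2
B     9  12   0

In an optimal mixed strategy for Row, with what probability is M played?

Row minima: T → -4, M → -1, B → 0; maximin = 0.
Column maxima: C1 → 9, C2 → 12, C3 → 2; minimax = 2.
0 ≠ 2, so there is no saddle point; optimal play is mixed.
T is strictly dominated by B, so Row never plays it.
With T eliminated, C2 is strictly dominated by C1 (it gives Row strictly more in every remaining row), so Column never plays it.
On the remaining 2×2 (M, B vs C1, C3):
Let Row play M with probability p. Expected payoff against C1: (-1)p + 9(1−p) = −10p + 9; against C3: 2p + 0(1−p) = 2p.
Setting these equal: −10p + 9 = 2p ⇒ −12p = -9 ⇒ p = 3/4, and the value is (-10)·(3/4) + 9 = 3/2.
For Column: with q = P(C1), equating M's and B's payoffs gives −3q + 2 = 9q ⇒ q = 1/6.

3/4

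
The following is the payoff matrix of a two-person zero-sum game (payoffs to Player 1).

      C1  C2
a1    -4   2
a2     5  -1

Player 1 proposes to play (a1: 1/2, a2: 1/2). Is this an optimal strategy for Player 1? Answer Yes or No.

Against C1 this mix gives (1/2)·(-4) + (1/2)·5 = 1/2.
Against C2 this mix gives (1/2)·2 + (1/2)·(-1) = 1/2.
All of Player 2's active replies (C1, C2) yield 1/2, and no column does worse for Player 1. The mix makes Player 2 indifferent and guarantees 1/2, so it is optimal.

Yes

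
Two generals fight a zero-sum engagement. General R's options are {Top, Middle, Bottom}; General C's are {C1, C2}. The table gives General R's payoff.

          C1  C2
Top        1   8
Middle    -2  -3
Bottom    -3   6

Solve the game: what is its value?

1

Row minima: Top → 1, Middle → -3, Bottom → -3; maximin = 1.
Column maxima: C1 → 1, C2 → 8; minimax = 1.
Since maximin = minimax = 1, there is a saddle point and the value is 1.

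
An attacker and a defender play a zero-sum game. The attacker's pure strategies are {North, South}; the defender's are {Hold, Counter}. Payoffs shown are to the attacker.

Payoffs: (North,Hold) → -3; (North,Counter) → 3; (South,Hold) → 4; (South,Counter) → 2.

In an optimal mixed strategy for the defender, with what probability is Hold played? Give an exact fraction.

1/8

Row minima: North → -3, South → 2; maximin = 2.
Column maxima: Hold → 4, Counter → 3; minimax = 3.
2 ≠ 3, so there is no saddle point; optimal play is mixed.
Let the attacker play North with probability p. Expected payoff against Hold: (-3)p + 4(1−p) = −7p + 4; against Counter: 3p + 2(1−p) = p + 2.
Setting these equal: −7p + 4 = p + 2 ⇒ −8p = -2 ⇒ p = 1/4, and the value is (-7)·(1/4) + 4 = 9/4.
For the defender: with q = P(Hold), equating North's and South's payoffs gives −6q + 3 = 2q + 2 ⇒ q = 1/8.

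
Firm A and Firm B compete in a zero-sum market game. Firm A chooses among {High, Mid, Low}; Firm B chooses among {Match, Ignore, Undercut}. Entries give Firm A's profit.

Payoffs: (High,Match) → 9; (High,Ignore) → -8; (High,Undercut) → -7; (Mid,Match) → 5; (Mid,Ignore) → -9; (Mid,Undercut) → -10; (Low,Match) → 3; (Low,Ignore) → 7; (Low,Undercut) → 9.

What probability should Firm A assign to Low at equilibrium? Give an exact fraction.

Row minima: High → -8, Mid → -10, Low → 3; maximin = 3.
Column maxima: Match → 9, Ignore → 7, Undercut → 9; minimax = 7.
3 ≠ 7, so there is no saddle point; optimal play is mixed.
Mid is strictly dominated by High, so Firm A never plays it.
With Mid eliminated, Undercut is strictly dominated by Ignore (it gives Firm A strictly more in every remaining row), so Firm B never plays it.
On the remaining 2×2 (High, Low vs Match, Ignore):
Let Firm A play High with probability p. Expected payoff against Match: 9p + 3(1−p) = 6p + 3; against Ignore: (-8)p + 7(1−p) = −15p + 7.
Setting these equal: 6p + 3 = −15p + 7 ⇒ 21p = 4 ⇒ p = 4/21, and the value is (6)·(4/21) + 3 = 29/7.
For Firm B: with q = P(Match), equating High's and Low's payoffs gives 17q − 8 = −4q + 7 ⇒ q = 5/7.

17/21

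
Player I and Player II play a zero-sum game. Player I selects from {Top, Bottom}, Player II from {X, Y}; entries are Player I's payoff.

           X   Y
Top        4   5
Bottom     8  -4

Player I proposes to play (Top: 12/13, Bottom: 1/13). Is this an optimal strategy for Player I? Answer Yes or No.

Against X this mix gives (12/13)·4 + (1/13)·8 = 56/13.
Against Y this mix gives (12/13)·5 + (1/13)·(-4) = 56/13.
All of Player II's active replies (X, Y) yield 56/13, and no column does worse for Player I. The mix makes Player II indifferent and guarantees 56/13, so it is optimal.

Yes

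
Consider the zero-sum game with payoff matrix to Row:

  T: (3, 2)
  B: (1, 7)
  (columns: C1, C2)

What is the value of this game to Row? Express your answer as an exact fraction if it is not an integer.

19/7

Row minima: T → 2, B → 1; maximin = 2.
Column maxima: C1 → 3, C2 → 7; minimax = 3.
2 ≠ 3, so there is no saddle point; optimal play is mixed.
Let Row play T with probability p. Expected payoff against C1: 3p + 1(1−p) = 2p + 1; against C2: 2p + 7(1−p) = −5p + 7.
Setting these equal: 2p + 1 = −5p + 7 ⇒ 7p = 6 ⇒ p = 6/7, and the value is (2)·(6/7) + 1 = 19/7.
For Column: with q = P(C1), equating T's and B's payoffs gives q + 2 = −6q + 7 ⇒ q = 5/7.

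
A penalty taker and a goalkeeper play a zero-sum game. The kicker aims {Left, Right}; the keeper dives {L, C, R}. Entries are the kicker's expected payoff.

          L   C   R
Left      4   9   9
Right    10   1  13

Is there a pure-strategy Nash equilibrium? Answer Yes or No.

No

Row minima: Left → 4, Right → 1; maximin = 4.
Column maxima: L → 10, C → 9, R → 13; minimax = 9.
4 ≠ 9, so no pure-strategy equilibrium exists.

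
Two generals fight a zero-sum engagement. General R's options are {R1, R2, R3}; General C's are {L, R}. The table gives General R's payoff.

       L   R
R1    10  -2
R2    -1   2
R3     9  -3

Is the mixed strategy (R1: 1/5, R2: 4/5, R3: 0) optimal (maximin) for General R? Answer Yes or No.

Against L this mix gives (1/5)·10 + (4/5)·(-1) = 6/5.
Against R this mix gives (1/5)·(-2) + (4/5)·2 = 6/5.
All of General C's active replies (L, R) yield 6/5, and no column does worse for General R. The mix makes General C indifferent and guarantees 6/5, so it is optimal.

Yes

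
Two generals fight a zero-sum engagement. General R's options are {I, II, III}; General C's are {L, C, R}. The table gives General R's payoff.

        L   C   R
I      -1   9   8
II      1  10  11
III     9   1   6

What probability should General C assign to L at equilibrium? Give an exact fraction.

Row minima: I → -1, II → 1, III → 1; maximin = 1.
Column maxima: L → 9, C → 10, R → 11; minimax = 9.
1 ≠ 9, so there is no saddle point; optimal play is mixed.
I is strictly dominated by II, so General R never plays it.
With I eliminated, R is strictly dominated by C (it gives General R strictly more in every remaining row), so General C never plays it.
On the remaining 2×2 (II, III vs L, C):
Let General R play II with probability p. Expected payoff against L: 1p + 9(1−p) = −8p + 9; against C: 10p + 1(1−p) = 9p + 1.
Setting these equal: −8p + 9 = 9p + 1 ⇒ −17p = -8 ⇒ p = 8/17, and the value is (-8)·(8/17) + 9 = 89/17.
For General C: with q = P(L), equating II's and III's payoffs gives −9q + 10 = 8q + 1 ⇒ q = 9/17.

9/17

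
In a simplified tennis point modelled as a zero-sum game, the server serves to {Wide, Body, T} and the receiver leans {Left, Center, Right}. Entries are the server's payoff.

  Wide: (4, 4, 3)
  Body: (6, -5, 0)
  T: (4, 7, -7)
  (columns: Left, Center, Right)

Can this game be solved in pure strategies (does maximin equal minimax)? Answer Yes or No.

Row minima: Wide → 3, Body → -5, T → -7; maximin = 3.
Column maxima: Left → 6, Center → 7, Right → 3; minimax = 3.
maximin = minimax = 3, so a saddle point exists.

Yes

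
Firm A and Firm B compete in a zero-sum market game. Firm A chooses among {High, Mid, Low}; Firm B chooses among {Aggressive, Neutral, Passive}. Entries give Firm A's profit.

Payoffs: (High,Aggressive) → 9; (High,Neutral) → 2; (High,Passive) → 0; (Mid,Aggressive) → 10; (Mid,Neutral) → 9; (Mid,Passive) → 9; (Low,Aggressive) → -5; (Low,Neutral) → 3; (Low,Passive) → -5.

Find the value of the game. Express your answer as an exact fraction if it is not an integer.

9

Row minima: High → 0, Mid → 9, Low → -5; maximin = 9.
Column maxima: Aggressive → 10, Neutral → 9, Passive → 9; minimax = 9.
Since maximin = minimax = 9, there is a saddle point and the value is 9.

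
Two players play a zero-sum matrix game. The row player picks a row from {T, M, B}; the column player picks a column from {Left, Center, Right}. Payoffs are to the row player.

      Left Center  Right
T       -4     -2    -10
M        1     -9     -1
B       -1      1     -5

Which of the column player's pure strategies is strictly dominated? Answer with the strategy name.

Left

Right holds the row player's payoff strictly below Left in every row: -10 < -4, -1 < 1, -5 < -1.
So Left is strictly dominated for the column player.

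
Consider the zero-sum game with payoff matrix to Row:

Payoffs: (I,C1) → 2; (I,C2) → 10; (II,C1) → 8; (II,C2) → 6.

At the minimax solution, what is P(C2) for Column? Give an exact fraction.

3/5

Row minima: I → 2, II → 6; maximin = 6.
Column maxima: C1 → 8, C2 → 10; minimax = 8.
6 ≠ 8, so there is no saddle point; optimal play is mixed.
Let Row play I with probability p. Expected payoff against C1: 2p + 8(1−p) = −6p + 8; against C2: 10p + 6(1−p) = 4p + 6.
Setting these equal: −6p + 8 = 4p + 6 ⇒ −10p = -2 ⇒ p = 1/5, and the value is (-6)·(1/5) + 8 = 34/5.
For Column: with q = P(C1), equating I's and II's payoffs gives −8q + 10 = 2q + 6 ⇒ q = 2/5.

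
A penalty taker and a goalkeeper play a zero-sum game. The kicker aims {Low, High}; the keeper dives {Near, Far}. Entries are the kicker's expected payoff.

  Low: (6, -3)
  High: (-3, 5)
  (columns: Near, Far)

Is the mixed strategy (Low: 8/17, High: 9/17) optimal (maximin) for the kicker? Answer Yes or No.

Against Near this mix gives (8/17)·6 + (9/17)·(-3) = 21/17.
Against Far this mix gives (8/17)·(-3) + (9/17)·5 = 21/17.
All of the keeper's active replies (Near, Far) yield 21/17, and no column does worse for the kicker. The mix makes the keeper indifferent and guarantees 21/17, so it is optimal.

Yes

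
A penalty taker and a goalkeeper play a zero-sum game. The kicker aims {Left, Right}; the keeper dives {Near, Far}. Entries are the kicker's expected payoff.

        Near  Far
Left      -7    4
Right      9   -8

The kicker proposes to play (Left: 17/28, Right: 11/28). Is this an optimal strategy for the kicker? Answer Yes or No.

Yes

Against Near this mix gives (17/28)·(-7) + (11/28)·9 = -5/7.
Against Far this mix gives (17/28)·4 + (11/28)·(-8) = -5/7.
All of the keeper's active replies (Near, Far) yield -5/7, and no column does worse for the kicker. The mix makes the keeper indifferent and guarantees -5/7, so it is optimal.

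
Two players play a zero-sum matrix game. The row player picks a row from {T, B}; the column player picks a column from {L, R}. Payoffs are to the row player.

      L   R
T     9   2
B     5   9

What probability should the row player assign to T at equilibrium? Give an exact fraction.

4/11

Row minima: T → 2, B → 5; maximin = 5.
Column maxima: L → 9, R → 9; minimax = 9.
5 ≠ 9, so there is no saddle point; optimal play is mixed.
Let the row player play T with probability p. Expected payoff against L: 9p + 5(1−p) = 4p + 5; against R: 2p + 9(1−p) = −7p + 9.
Setting these equal: 4p + 5 = −7p + 9 ⇒ 11p = 4 ⇒ p = 4/11, and the value is (4)·(4/11) + 5 = 71/11.
For the column player: with q = P(L), equating T's and B's payoffs gives 7q + 2 = −4q + 9 ⇒ q = 7/11.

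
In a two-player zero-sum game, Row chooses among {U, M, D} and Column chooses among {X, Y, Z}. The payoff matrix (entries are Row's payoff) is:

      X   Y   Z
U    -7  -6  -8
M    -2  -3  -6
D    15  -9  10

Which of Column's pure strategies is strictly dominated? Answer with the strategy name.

Z holds Row's payoff strictly below X in every row: -8 < -7, -6 < -2, 10 < 15.
So X is strictly dominated for Column.

X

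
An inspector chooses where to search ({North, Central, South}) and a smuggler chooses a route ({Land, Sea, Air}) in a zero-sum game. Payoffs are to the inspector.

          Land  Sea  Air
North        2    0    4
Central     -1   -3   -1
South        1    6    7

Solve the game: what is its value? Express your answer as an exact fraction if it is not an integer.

12/7

Row minima: North → 0, Central → -3, South → 1; maximin = 1.
Column maxima: Land → 2, Sea → 6, Air → 7; minimax = 2.
1 ≠ 2, so there is no saddle point; optimal play is mixed.
Central is strictly dominated by North, so the inspector never plays it.
With Central eliminated, Air is strictly dominated by Land (it gives the inspector strictly more in every remaining row), so the smuggler never plays it.
On the remaining 2×2 (North, South vs Land, Sea):
Let the inspector play North with probability p. Expected payoff against Land: 2p + 1(1−p) = p + 1; against Sea: 0p + 6(1−p) = −6p + 6.
Setting these equal: p + 1 = −6p + 6 ⇒ 7p = 5 ⇒ p = 5/7, and the value is (1)·(5/7) + 1 = 12/7.
For the smuggler: with q = P(Land), equating North's and South's payoffs gives 2q = −5q + 6 ⇒ q = 6/7.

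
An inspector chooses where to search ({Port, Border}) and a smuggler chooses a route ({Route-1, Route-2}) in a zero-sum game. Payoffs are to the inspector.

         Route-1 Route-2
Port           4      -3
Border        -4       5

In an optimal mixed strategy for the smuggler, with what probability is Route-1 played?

Row minima: Port → -3, Border → -4; maximin = -3.
Column maxima: Route-1 → 4, Route-2 → 5; minimax = 4.
-3 ≠ 4, so there is no saddle point; optimal play is mixed.
Let the inspector play Port with probability p. Expected payoff against Route-1: 4p + (-4)(1−p) = 8p − 4; against Route-2: (-3)p + 5(1−p) = −8p + 5.
Setting these equal: 8p − 4 = −8p + 5 ⇒ 16p = 9 ⇒ p = 9/16, and the value is (8)·(9/16) − 4 = 1/2.
For the smuggler: with q = P(Route-1), equating Port's and Border's payoffs gives 7q − 3 = −9q + 5 ⇒ q = 1/2.

1/2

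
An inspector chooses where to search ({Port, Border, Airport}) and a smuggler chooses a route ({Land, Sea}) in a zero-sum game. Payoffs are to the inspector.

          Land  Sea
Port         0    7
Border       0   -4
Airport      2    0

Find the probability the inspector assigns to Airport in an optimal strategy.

7/9

Row minima: Port → 0, Border → -4, Airport → 0; maximin = 0.
Column maxima: Land → 2, Sea → 7; minimax = 2.
0 ≠ 2, so there is no saddle point; optimal play is mixed.
Border is strictly dominated by Airport, so the inspector never plays it.
On the remaining 2×2 (Port, Airport vs Land, Sea):
Let the inspector play Port with probability p. Expected payoff against Land: 0p + 2(1−p) = −2p + 2; against Sea: 7p + 0(1−p) = 7p.
Setting these equal: −2p + 2 = 7p ⇒ −9p = -2 ⇒ p = 2/9, and the value is (-2)·(2/9) + 2 = 14/9.
For the smuggler: with q = P(Land), equating Port's and Airport's payoffs gives −7q + 7 = 2q ⇒ q = 7/9.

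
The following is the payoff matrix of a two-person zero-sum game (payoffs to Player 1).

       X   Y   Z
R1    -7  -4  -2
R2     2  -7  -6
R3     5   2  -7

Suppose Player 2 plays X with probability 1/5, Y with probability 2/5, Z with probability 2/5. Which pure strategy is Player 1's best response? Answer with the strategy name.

Expected payoff of R1: (1/5)·(-7) + (2/5)·(-4) + (2/5)·(-2) = -19/5.
Expected payoff of R2: (1/5)·2 + (2/5)·(-7) + (2/5)·(-6) = -24/5.
Expected payoff of R3: (1/5)·5 + (2/5)·2 + (2/5)·(-7) = -1.
The largest is -1, so Player 1's best response is R3.

R3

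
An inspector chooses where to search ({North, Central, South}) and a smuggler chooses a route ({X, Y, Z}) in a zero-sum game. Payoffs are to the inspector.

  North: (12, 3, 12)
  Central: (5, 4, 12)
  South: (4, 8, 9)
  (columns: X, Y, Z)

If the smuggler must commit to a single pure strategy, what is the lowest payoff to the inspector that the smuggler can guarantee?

8

Column maxima: X → 12, Y → 8, Z → 12.
The smallest of these is 8.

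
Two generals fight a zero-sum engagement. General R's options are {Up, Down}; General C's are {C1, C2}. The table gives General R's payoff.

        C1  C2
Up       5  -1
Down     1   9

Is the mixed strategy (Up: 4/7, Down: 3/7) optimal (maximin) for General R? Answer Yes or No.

Yes

Against C1 this mix gives (4/7)·5 + (3/7)·1 = 23/7.
Against C2 this mix gives (4/7)·(-1) + (3/7)·9 = 23/7.
All of General C's active replies (C1, C2) yield 23/7, and no column does worse for General R. The mix makes General C indifferent and guarantees 23/7, so it is optimal.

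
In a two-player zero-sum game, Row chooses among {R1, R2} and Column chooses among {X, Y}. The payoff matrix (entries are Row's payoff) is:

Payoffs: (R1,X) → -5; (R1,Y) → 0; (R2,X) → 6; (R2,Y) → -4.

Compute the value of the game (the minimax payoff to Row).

Row minima: R1 → -5, R2 → -4; maximin = -4.
Column maxima: X → 6, Y → 0; minimax = 0.
-4 ≠ 0, so there is no saddle point; optimal play is mixed.
Let Row play R1 with probability p. Expected payoff against X: (-5)p + 6(1−p) = −11p + 6; against Y: 0p + (-4)(1−p) = 4p − 4.
Setting these equal: −11p + 6 = 4p − 4 ⇒ −15p = -10 ⇒ p = 2/3, and the value is (-11)·(2/3) + 6 = -4/3.
For Column: with q = P(X), equating R1's and R2's payoffs gives −5q = 10q − 4 ⇒ q = 4/15.

-4/3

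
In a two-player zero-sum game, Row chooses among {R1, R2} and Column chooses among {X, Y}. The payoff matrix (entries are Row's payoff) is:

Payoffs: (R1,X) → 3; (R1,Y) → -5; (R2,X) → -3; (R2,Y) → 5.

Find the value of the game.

0

Row minima: R1 → -5, R2 → -3; maximin = -3.
Column maxima: X → 3, Y → 5; minimax = 3.
-3 ≠ 3, so there is no saddle point; optimal play is mixed.
Let Row play R1 with probability p. Expected payoff against X: 3p + (-3)(1−p) = 6p − 3; against Y: (-5)p + 5(1−p) = −10p + 5.
Setting these equal: 6p − 3 = −10p + 5 ⇒ 16p = 8 ⇒ p = 1/2, and the value is (6)·(1/2) − 3 = 0.
For Column: with q = P(X), equating R1's and R2's payoffs gives 8q − 5 = −8q + 5 ⇒ q = 5/8.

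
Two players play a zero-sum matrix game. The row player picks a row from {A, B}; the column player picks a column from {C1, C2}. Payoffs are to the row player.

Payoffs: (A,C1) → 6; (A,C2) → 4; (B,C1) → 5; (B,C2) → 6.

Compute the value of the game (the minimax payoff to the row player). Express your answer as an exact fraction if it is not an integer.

Row minima: A → 4, B → 5; maximin = 5.
Column maxima: C1 → 6, C2 → 6; minimax = 6.
5 ≠ 6, so there is no saddle point; optimal play is mixed.
Let the row player play A with probability p. Expected payoff against C1: 6p + 5(1−p) = p + 5; against C2: 4p + 6(1−p) = −2p + 6.
Setting these equal: p + 5 = −2p + 6 ⇒ 3p = 1 ⇒ p = 1/3, and the value is (1)·(1/3) + 5 = 16/3.
For the column player: with q = P(C1), equating A's and B's payoffs gives 2q + 4 = −q + 6 ⇒ q = 2/3.

16/3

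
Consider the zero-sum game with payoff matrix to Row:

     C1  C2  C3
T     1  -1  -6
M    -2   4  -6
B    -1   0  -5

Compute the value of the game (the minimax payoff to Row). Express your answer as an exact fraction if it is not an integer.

-5

Row minima: T → -6, M → -6, B → -5; maximin = -5.
Column maxima: C1 → 1, C2 → 4, C3 → -5; minimax = -5.
Since maximin = minimax = -5, there is a saddle point and the value is -5.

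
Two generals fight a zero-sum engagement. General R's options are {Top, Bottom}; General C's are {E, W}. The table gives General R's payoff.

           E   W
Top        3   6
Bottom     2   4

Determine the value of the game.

Row minima: Top → 3, Bottom → 2; maximin = 3.
Column maxima: E → 3, W → 6; minimax = 3.
Since maximin = minimax = 3, there is a saddle point and the value is 3.

3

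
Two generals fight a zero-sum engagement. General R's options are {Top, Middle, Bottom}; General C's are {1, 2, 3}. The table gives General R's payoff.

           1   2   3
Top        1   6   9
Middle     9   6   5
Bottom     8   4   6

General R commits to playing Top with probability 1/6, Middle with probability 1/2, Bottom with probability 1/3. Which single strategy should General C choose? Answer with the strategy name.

2

If General C plays 1, General R's expected payoff is (1/6)·1 + (1/2)·9 + (1/3)·8 = 22/3.
If General C plays 2, General R's expected payoff is (1/6)·6 + (1/2)·6 + (1/3)·4 = 16/3.
If General C plays 3, General R's expected payoff is (1/6)·9 + (1/2)·5 + (1/3)·6 = 6.
General C minimizes General R's payoff; the smallest is 16/3, so the best response is 2.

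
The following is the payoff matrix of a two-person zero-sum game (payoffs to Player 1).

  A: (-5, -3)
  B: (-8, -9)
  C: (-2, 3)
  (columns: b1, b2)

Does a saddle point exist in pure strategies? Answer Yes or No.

Row minima: A → -5, B → -9, C → -2; maximin = -2.
Column maxima: b1 → -2, b2 → 3; minimax = -2.
maximin = minimax = -2, so a saddle point exists.

Yes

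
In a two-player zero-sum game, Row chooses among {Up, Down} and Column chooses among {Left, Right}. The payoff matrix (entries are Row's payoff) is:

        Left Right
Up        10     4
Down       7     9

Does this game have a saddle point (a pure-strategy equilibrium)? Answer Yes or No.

Row minima: Up → 4, Down → 7; maximin = 7.
Column maxima: Left → 10, Right → 9; minimax = 9.
7 ≠ 9, so no pure-strategy equilibrium exists.

No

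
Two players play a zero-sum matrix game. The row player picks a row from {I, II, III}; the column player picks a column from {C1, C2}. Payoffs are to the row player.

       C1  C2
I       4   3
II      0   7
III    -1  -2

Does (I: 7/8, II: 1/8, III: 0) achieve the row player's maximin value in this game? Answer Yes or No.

Yes

Against C1 this mix gives (7/8)·4 + (1/8)·0 = 7/2.
Against C2 this mix gives (7/8)·3 + (1/8)·7 = 7/2.
All of the column player's active replies (C1, C2) yield 7/2, and no column does worse for the row player. The mix makes the column player indifferent and guarantees 7/2, so it is optimal.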